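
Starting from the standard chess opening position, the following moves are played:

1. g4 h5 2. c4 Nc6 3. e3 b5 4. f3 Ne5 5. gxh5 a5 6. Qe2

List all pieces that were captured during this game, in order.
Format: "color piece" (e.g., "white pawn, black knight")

Tracking captures:
  gxh5: captured black pawn

black pawn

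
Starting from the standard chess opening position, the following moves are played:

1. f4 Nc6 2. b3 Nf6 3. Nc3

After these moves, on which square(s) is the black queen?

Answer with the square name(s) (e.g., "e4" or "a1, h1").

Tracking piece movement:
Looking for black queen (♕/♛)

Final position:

  a b c d e f g h
  ─────────────────
8│♜ · ♝ ♛ ♚ ♝ · ♜│8
7│♟ ♟ ♟ ♟ ♟ ♟ ♟ ♟│7
6│· · ♞ · · ♞ · ·│6
5│· · · · · · · ·│5
4│· · · · · ♙ · ·│4
3│· ♙ ♘ · · · · ·│3
2│♙ · ♙ ♙ ♙ · ♙ ♙│2
1│♖ · ♗ ♕ ♔ ♗ ♘ ♖│1
  ─────────────────
  a b c d e f g h


d8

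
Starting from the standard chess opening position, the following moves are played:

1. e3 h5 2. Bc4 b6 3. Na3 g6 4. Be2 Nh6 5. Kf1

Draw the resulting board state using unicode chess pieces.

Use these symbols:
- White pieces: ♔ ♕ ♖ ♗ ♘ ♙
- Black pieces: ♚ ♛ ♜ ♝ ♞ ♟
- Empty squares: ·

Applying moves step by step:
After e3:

♜ ♞ ♝ ♛ ♚ ♝ ♞ ♜
♟ ♟ ♟ ♟ ♟ ♟ ♟ ♟
· · · · · · · ·
· · · · · · · ·
· · · · · · · ·
· · · · ♙ · · ·
♙ ♙ ♙ ♙ · ♙ ♙ ♙
♖ ♘ ♗ ♕ ♔ ♗ ♘ ♖


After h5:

♜ ♞ ♝ ♛ ♚ ♝ ♞ ♜
♟ ♟ ♟ ♟ ♟ ♟ ♟ ·
· · · · · · · ·
· · · · · · · ♟
· · · · · · · ·
· · · · ♙ · · ·
♙ ♙ ♙ ♙ · ♙ ♙ ♙
♖ ♘ ♗ ♕ ♔ ♗ ♘ ♖


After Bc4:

♜ ♞ ♝ ♛ ♚ ♝ ♞ ♜
♟ ♟ ♟ ♟ ♟ ♟ ♟ ·
· · · · · · · ·
· · · · · · · ♟
· · ♗ · · · · ·
· · · · ♙ · · ·
♙ ♙ ♙ ♙ · ♙ ♙ ♙
♖ ♘ ♗ ♕ ♔ · ♘ ♖


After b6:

♜ ♞ ♝ ♛ ♚ ♝ ♞ ♜
♟ · ♟ ♟ ♟ ♟ ♟ ·
· ♟ · · · · · ·
· · · · · · · ♟
· · ♗ · · · · ·
· · · · ♙ · · ·
♙ ♙ ♙ ♙ · ♙ ♙ ♙
♖ ♘ ♗ ♕ ♔ · ♘ ♖


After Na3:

♜ ♞ ♝ ♛ ♚ ♝ ♞ ♜
♟ · ♟ ♟ ♟ ♟ ♟ ·
· ♟ · · · · · ·
· · · · · · · ♟
· · ♗ · · · · ·
♘ · · · ♙ · · ·
♙ ♙ ♙ ♙ · ♙ ♙ ♙
♖ · ♗ ♕ ♔ · ♘ ♖


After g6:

♜ ♞ ♝ ♛ ♚ ♝ ♞ ♜
♟ · ♟ ♟ ♟ ♟ · ·
· ♟ · · · · ♟ ·
· · · · · · · ♟
· · ♗ · · · · ·
♘ · · · ♙ · · ·
♙ ♙ ♙ ♙ · ♙ ♙ ♙
♖ · ♗ ♕ ♔ · ♘ ♖


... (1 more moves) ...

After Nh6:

♜ ♞ ♝ ♛ ♚ ♝ · ♜
♟ · ♟ ♟ ♟ ♟ · ·
· ♟ · · · · ♟ ♞
· · · · · · · ♟
· · · · · · · ·
♘ · · · ♙ · · ·
♙ ♙ ♙ ♙ ♗ ♙ ♙ ♙
♖ · ♗ ♕ ♔ · ♘ ♖


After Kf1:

♜ ♞ ♝ ♛ ♚ ♝ · ♜
♟ · ♟ ♟ ♟ ♟ · ·
· ♟ · · · · ♟ ♞
· · · · · · · ♟
· · · · · · · ·
♘ · · · ♙ · · ·
♙ ♙ ♙ ♙ ♗ ♙ ♙ ♙
♖ · ♗ ♕ · ♔ ♘ ♖



  a b c d e f g h
  ─────────────────
8│♜ ♞ ♝ ♛ ♚ ♝ · ♜│8
7│♟ · ♟ ♟ ♟ ♟ · ·│7
6│· ♟ · · · · ♟ ♞│6
5│· · · · · · · ♟│5
4│· · · · · · · ·│4
3│♘ · · · ♙ · · ·│3
2│♙ ♙ ♙ ♙ ♗ ♙ ♙ ♙│2
1│♖ · ♗ ♕ · ♔ ♘ ♖│1
  ─────────────────
  a b c d e f g h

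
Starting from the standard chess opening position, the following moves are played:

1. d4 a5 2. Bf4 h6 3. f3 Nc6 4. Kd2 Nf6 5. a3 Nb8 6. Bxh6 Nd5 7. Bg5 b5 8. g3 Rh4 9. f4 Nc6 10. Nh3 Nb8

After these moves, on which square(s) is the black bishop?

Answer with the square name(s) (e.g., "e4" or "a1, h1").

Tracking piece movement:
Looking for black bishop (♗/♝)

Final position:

  a b c d e f g h
  ─────────────────
8│♜ ♞ ♝ ♛ ♚ ♝ · ·│8
7│· · ♟ ♟ ♟ ♟ ♟ ·│7
6│· · · · · · · ·│6
5│♟ ♟ · ♞ · · ♗ ·│5
4│· · · ♙ · ♙ · ♜│4
3│♙ · · · · · ♙ ♘│3
2│· ♙ ♙ ♔ ♙ · · ♙│2
1│♖ ♘ · ♕ · ♗ · ♖│1
  ─────────────────
  a b c d e f g h


c8, f8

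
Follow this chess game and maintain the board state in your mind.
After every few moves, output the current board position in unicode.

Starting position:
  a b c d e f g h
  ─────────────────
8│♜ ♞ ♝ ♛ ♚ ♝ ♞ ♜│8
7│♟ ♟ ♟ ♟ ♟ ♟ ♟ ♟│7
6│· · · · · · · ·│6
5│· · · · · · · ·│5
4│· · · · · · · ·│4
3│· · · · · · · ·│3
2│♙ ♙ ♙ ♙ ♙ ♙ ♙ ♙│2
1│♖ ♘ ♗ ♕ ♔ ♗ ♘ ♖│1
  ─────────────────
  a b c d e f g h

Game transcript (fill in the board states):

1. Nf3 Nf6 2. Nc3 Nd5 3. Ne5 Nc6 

  a b c d e f g h
  ─────────────────
8│♜ · ♝ ♛ ♚ ♝ · ♜│8
7│♟ ♟ ♟ ♟ ♟ ♟ ♟ ♟│7
6│· · ♞ · · · · ·│6
5│· · · ♞ ♘ · · ·│5
4│· · · · · · · ·│4
3│· · ♘ · · · · ·│3
2│♙ ♙ ♙ ♙ ♙ ♙ ♙ ♙│2
1│♖ · ♗ ♕ ♔ ♗ · ♖│1
  ─────────────────
  a b c d e f g h

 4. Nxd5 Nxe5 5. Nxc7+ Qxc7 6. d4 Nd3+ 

  a b c d e f g h
  ─────────────────
8│♜ · ♝ · ♚ ♝ · ♜│8
7│♟ ♟ ♛ ♟ ♟ ♟ ♟ ♟│7
6│· · · · · · · ·│6
5│· · · · · · · ·│5
4│· · · ♙ · · · ·│4
3│· · · ♞ · · · ·│3
2│♙ ♙ ♙ · ♙ ♙ ♙ ♙│2
1│♖ · ♗ ♕ ♔ ♗ · ♖│1
  ─────────────────
  a b c d e f g h

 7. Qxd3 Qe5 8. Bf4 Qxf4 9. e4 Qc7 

  a b c d e f g h
  ─────────────────
8│♜ · ♝ · ♚ ♝ · ♜│8
7│♟ ♟ ♛ ♟ ♟ ♟ ♟ ♟│7
6│· · · · · · · ·│6
5│· · · · · · · ·│5
4│· · · ♙ ♙ · · ·│4
3│· · · ♕ · · · ·│3
2│♙ ♙ ♙ · · ♙ ♙ ♙│2
1│♖ · · · ♔ ♗ · ♖│1
  ─────────────────
  a b c d e f g h

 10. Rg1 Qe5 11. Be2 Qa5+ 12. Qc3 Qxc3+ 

  a b c d e f g h
  ─────────────────
8│♜ · ♝ · ♚ ♝ · ♜│8
7│♟ ♟ · ♟ ♟ ♟ ♟ ♟│7
6│· · · · · · · ·│6
5│· · · · · · · ·│5
4│· · · ♙ ♙ · · ·│4
3│· · ♛ · · · · ·│3
2│♙ ♙ ♙ · ♗ ♙ ♙ ♙│2
1│♖ · · · ♔ · ♖ ·│1
  ─────────────────
  a b c d e f g h

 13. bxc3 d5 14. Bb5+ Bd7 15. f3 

  a b c d e f g h
  ─────────────────
8│♜ · · · ♚ ♝ · ♜│8
7│♟ ♟ · ♝ ♟ ♟ ♟ ♟│7
6│· · · · · · · ·│6
5│· ♗ · ♟ · · · ·│5
4│· · · ♙ ♙ · · ·│4
3│· · ♙ · · ♙ · ·│3
2│♙ · ♙ · · · ♙ ♙│2
1│♖ · · · ♔ · ♖ ·│1
  ─────────────────
  a b c d e f g h


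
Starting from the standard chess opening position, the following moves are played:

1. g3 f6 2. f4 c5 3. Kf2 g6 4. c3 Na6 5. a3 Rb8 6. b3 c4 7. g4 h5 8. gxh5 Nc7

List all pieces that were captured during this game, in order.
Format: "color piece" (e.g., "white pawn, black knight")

Tracking captures:
  gxh5: captured black pawn

black pawn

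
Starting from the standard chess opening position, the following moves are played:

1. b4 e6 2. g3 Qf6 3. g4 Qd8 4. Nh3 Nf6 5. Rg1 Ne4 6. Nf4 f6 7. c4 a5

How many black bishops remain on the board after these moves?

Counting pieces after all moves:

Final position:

  a b c d e f g h
  ─────────────────
8│♜ ♞ ♝ ♛ ♚ ♝ · ♜│8
7│· ♟ ♟ ♟ · · ♟ ♟│7
6│· · · · ♟ ♟ · ·│6
5│♟ · · · · · · ·│5
4│· ♙ ♙ · ♞ ♘ ♙ ·│4
3│· · · · · · · ·│3
2│♙ · · ♙ ♙ ♙ · ♙│2
1│♖ ♘ ♗ ♕ ♔ ♗ ♖ ·│1
  ─────────────────
  a b c d e f g h


2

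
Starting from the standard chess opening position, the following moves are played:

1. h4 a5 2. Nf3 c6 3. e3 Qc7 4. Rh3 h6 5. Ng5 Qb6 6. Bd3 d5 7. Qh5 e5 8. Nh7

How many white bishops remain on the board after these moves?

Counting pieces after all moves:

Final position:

  a b c d e f g h
  ─────────────────
8│♜ ♞ ♝ · ♚ ♝ ♞ ♜│8
7│· ♟ · · · ♟ ♟ ♘│7
6│· ♛ ♟ · · · · ♟│6
5│♟ · · ♟ ♟ · · ♕│5
4│· · · · · · · ♙│4
3│· · · ♗ ♙ · · ♖│3
2│♙ ♙ ♙ ♙ · ♙ ♙ ·│2
1│♖ ♘ ♗ · ♔ · · ·│1
  ─────────────────
  a b c d e f g h


2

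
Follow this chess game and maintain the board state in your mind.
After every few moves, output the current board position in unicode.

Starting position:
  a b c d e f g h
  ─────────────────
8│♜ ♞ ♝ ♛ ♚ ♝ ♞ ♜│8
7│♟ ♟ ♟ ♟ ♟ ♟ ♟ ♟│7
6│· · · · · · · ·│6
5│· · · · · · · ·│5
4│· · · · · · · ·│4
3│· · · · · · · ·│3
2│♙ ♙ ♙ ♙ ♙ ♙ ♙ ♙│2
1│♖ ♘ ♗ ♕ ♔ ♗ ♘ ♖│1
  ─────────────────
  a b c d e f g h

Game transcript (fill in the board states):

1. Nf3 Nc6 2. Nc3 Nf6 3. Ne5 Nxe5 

  a b c d e f g h
  ─────────────────
8│♜ · ♝ ♛ ♚ ♝ · ♜│8
7│♟ ♟ ♟ ♟ ♟ ♟ ♟ ♟│7
6│· · · · · ♞ · ·│6
5│· · · · ♞ · · ·│5
4│· · · · · · · ·│4
3│· · ♘ · · · · ·│3
2│♙ ♙ ♙ ♙ ♙ ♙ ♙ ♙│2
1│♖ · ♗ ♕ ♔ ♗ · ♖│1
  ─────────────────
  a b c d e f g h

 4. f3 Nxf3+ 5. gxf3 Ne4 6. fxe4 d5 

  a b c d e f g h
  ─────────────────
8│♜ · ♝ ♛ ♚ ♝ · ♜│8
7│♟ ♟ ♟ · ♟ ♟ ♟ ♟│7
6│· · · · · · · ·│6
5│· · · ♟ · · · ·│5
4│· · · · ♙ · · ·│4
3│· · ♘ · · · · ·│3
2│♙ ♙ ♙ ♙ ♙ · · ♙│2
1│♖ · ♗ ♕ ♔ ♗ · ♖│1
  ─────────────────
  a b c d e f g h

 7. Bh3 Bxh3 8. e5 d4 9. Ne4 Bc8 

  a b c d e f g h
  ─────────────────
8│♜ · ♝ ♛ ♚ ♝ · ♜│8
7│♟ ♟ ♟ · ♟ ♟ ♟ ♟│7
6│· · · · · · · ·│6
5│· · · · ♙ · · ·│5
4│· · · ♟ ♘ · · ·│4
3│· · · · · · · ·│3
2│♙ ♙ ♙ ♙ ♙ · · ♙│2
1│♖ · ♗ ♕ ♔ · · ♖│1
  ─────────────────
  a b c d e f g h

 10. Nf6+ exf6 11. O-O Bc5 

  a b c d e f g h
  ─────────────────
8│♜ · ♝ ♛ ♚ · · ♜│8
7│♟ ♟ ♟ · · ♟ ♟ ♟│7
6│· · · · · ♟ · ·│6
5│· · ♝ · ♙ · · ·│5
4│· · · ♟ · · · ·│4
3│· · · · · · · ·│3
2│♙ ♙ ♙ ♙ ♙ · · ♙│2
1│♖ · ♗ ♕ · ♖ ♔ ·│1
  ─────────────────
  a b c d e f g h


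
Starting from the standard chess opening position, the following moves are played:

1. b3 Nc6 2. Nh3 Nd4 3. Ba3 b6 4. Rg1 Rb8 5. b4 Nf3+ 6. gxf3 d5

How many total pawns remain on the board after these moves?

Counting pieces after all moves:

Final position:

  a b c d e f g h
  ─────────────────
8│· ♜ ♝ ♛ ♚ ♝ ♞ ♜│8
7│♟ · ♟ · ♟ ♟ ♟ ♟│7
6│· ♟ · · · · · ·│6
5│· · · ♟ · · · ·│5
4│· ♙ · · · · · ·│4
3│♗ · · · · ♙ · ♘│3
2│♙ · ♙ ♙ ♙ ♙ · ♙│2
1│♖ ♘ · ♕ ♔ ♗ ♖ ·│1
  ─────────────────
  a b c d e f g h


16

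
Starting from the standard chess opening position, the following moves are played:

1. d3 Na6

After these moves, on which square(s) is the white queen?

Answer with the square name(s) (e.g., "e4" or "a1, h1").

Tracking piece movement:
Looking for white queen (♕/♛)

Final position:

  a b c d e f g h
  ─────────────────
8│♜ · ♝ ♛ ♚ ♝ ♞ ♜│8
7│♟ ♟ ♟ ♟ ♟ ♟ ♟ ♟│7
6│♞ · · · · · · ·│6
5│· · · · · · · ·│5
4│· · · · · · · ·│4
3│· · · ♙ · · · ·│3
2│♙ ♙ ♙ · ♙ ♙ ♙ ♙│2
1│♖ ♘ ♗ ♕ ♔ ♗ ♘ ♖│1
  ─────────────────
  a b c d e f g h


d1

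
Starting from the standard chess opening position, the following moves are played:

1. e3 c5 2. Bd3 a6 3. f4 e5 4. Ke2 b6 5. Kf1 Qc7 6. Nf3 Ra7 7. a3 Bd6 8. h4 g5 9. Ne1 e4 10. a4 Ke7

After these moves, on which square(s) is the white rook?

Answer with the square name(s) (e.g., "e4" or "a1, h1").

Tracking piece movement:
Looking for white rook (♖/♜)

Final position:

  a b c d e f g h
  ─────────────────
8│· ♞ ♝ · · · ♞ ♜│8
7│♜ · ♛ ♟ ♚ ♟ · ♟│7
6│♟ ♟ · ♝ · · · ·│6
5│· · ♟ · · · ♟ ·│5
4│♙ · · · ♟ ♙ · ♙│4
3│· · · ♗ ♙ · · ·│3
2│· ♙ ♙ ♙ · · ♙ ·│2
1│♖ ♘ ♗ ♕ ♘ ♔ · ♖│1
  ─────────────────
  a b c d e f g h


a1, h1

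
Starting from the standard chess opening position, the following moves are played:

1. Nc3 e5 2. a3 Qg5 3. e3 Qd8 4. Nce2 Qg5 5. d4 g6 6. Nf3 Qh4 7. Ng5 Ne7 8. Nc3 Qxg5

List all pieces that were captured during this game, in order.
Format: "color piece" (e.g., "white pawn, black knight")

Tracking captures:
  Qxg5: captured white knight

white knight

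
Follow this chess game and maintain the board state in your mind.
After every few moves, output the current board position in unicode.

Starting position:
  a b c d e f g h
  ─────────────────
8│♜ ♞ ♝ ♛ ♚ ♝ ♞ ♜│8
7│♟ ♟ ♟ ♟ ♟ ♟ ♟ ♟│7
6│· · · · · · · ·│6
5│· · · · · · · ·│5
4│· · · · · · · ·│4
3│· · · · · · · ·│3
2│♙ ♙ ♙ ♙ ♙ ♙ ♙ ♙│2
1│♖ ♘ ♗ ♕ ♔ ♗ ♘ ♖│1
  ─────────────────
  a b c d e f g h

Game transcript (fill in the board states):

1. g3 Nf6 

  a b c d e f g h
  ─────────────────
8│♜ ♞ ♝ ♛ ♚ ♝ · ♜│8
7│♟ ♟ ♟ ♟ ♟ ♟ ♟ ♟│7
6│· · · · · ♞ · ·│6
5│· · · · · · · ·│5
4│· · · · · · · ·│4
3│· · · · · · ♙ ·│3
2│♙ ♙ ♙ ♙ ♙ ♙ · ♙│2
1│♖ ♘ ♗ ♕ ♔ ♗ ♘ ♖│1
  ─────────────────
  a b c d e f g h

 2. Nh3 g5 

  a b c d e f g h
  ─────────────────
8│♜ ♞ ♝ ♛ ♚ ♝ · ♜│8
7│♟ ♟ ♟ ♟ ♟ ♟ · ♟│7
6│· · · · · ♞ · ·│6
5│· · · · · · ♟ ·│5
4│· · · · · · · ·│4
3│· · · · · · ♙ ♘│3
2│♙ ♙ ♙ ♙ ♙ ♙ · ♙│2
1│♖ ♘ ♗ ♕ ♔ ♗ · ♖│1
  ─────────────────
  a b c d e f g h

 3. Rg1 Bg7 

  a b c d e f g h
  ─────────────────
8│♜ ♞ ♝ ♛ ♚ · · ♜│8
7│♟ ♟ ♟ ♟ ♟ ♟ ♝ ♟│7
6│· · · · · ♞ · ·│6
5│· · · · · · ♟ ·│5
4│· · · · · · · ·│4
3│· · · · · · ♙ ♘│3
2│♙ ♙ ♙ ♙ ♙ ♙ · ♙│2
1│♖ ♘ ♗ ♕ ♔ ♗ ♖ ·│1
  ─────────────────
  a b c d e f g h

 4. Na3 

  a b c d e f g h
  ─────────────────
8│♜ ♞ ♝ ♛ ♚ · · ♜│8
7│♟ ♟ ♟ ♟ ♟ ♟ ♝ ♟│7
6│· · · · · ♞ · ·│6
5│· · · · · · ♟ ·│5
4│· · · · · · · ·│4
3│♘ · · · · · ♙ ♘│3
2│♙ ♙ ♙ ♙ ♙ ♙ · ♙│2
1│♖ · ♗ ♕ ♔ ♗ ♖ ·│1
  ─────────────────
  a b c d e f g h


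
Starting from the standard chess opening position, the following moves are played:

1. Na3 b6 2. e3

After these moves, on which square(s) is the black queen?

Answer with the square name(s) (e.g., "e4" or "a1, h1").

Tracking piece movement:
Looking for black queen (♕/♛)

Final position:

  a b c d e f g h
  ─────────────────
8│♜ ♞ ♝ ♛ ♚ ♝ ♞ ♜│8
7│♟ · ♟ ♟ ♟ ♟ ♟ ♟│7
6│· ♟ · · · · · ·│6
5│· · · · · · · ·│5
4│· · · · · · · ·│4
3│♘ · · · ♙ · · ·│3
2│♙ ♙ ♙ ♙ · ♙ ♙ ♙│2
1│♖ · ♗ ♕ ♔ ♗ ♘ ♖│1
  ─────────────────
  a b c d e f g h


d8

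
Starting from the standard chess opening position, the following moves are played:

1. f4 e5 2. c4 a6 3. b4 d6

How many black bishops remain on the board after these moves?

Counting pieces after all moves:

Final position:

  a b c d e f g h
  ─────────────────
8│♜ ♞ ♝ ♛ ♚ ♝ ♞ ♜│8
7│· ♟ ♟ · · ♟ ♟ ♟│7
6│♟ · · ♟ · · · ·│6
5│· · · · ♟ · · ·│5
4│· ♙ ♙ · · ♙ · ·│4
3│· · · · · · · ·│3
2│♙ · · ♙ ♙ · ♙ ♙│2
1│♖ ♘ ♗ ♕ ♔ ♗ ♘ ♖│1
  ─────────────────
  a b c d e f g h


2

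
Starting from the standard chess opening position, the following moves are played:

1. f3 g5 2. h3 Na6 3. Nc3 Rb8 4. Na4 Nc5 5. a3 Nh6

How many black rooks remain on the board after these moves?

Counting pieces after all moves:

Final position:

  a b c d e f g h
  ─────────────────
8│· ♜ ♝ ♛ ♚ ♝ · ♜│8
7│♟ ♟ ♟ ♟ ♟ ♟ · ♟│7
6│· · · · · · · ♞│6
5│· · ♞ · · · ♟ ·│5
4│♘ · · · · · · ·│4
3│♙ · · · · ♙ · ♙│3
2│· ♙ ♙ ♙ ♙ · ♙ ·│2
1│♖ · ♗ ♕ ♔ ♗ ♘ ♖│1
  ─────────────────
  a b c d e f g h


2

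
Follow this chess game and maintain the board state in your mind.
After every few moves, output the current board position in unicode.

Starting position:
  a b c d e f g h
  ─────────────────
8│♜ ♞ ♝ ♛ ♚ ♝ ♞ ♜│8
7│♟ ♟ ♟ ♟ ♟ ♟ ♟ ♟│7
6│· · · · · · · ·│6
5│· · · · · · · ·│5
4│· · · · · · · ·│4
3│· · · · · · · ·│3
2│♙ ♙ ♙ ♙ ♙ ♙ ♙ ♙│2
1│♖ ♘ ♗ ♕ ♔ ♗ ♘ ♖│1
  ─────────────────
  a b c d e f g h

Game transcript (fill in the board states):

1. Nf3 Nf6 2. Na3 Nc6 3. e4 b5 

  a b c d e f g h
  ─────────────────
8│♜ · ♝ ♛ ♚ ♝ · ♜│8
7│♟ · ♟ ♟ ♟ ♟ ♟ ♟│7
6│· · ♞ · · ♞ · ·│6
5│· ♟ · · · · · ·│5
4│· · · · ♙ · · ·│4
3│♘ · · · · ♘ · ·│3
2│♙ ♙ ♙ ♙ · ♙ ♙ ♙│2
1│♖ · ♗ ♕ ♔ ♗ · ♖│1
  ─────────────────
  a b c d e f g h

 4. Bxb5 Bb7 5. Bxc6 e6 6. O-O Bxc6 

  a b c d e f g h
  ─────────────────
8│♜ · · ♛ ♚ ♝ · ♜│8
7│♟ · ♟ ♟ · ♟ ♟ ♟│7
6│· · ♝ · ♟ ♞ · ·│6
5│· · · · · · · ·│5
4│· · · · ♙ · · ·│4
3│♘ · · · · ♘ · ·│3
2│♙ ♙ ♙ ♙ · ♙ ♙ ♙│2
1│♖ · ♗ ♕ · ♖ ♔ ·│1
  ─────────────────
  a b c d e f g h

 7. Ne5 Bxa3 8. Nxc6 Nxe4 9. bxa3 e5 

  a b c d e f g h
  ─────────────────
8│♜ · · ♛ ♚ · · ♜│8
7│♟ · ♟ ♟ · ♟ ♟ ♟│7
6│· · ♘ · · · · ·│6
5│· · · · ♟ · · ·│5
4│· · · · ♞ · · ·│4
3│♙ · · · · · · ·│3
2│♙ · ♙ ♙ · ♙ ♙ ♙│2
1│♖ · ♗ ♕ · ♖ ♔ ·│1
  ─────────────────
  a b c d e f g h

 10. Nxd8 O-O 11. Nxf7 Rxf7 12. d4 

  a b c d e f g h
  ─────────────────
8│♜ · · · · · ♚ ·│8
7│♟ · ♟ ♟ · ♜ ♟ ♟│7
6│· · · · · · · ·│6
5│· · · · ♟ · · ·│5
4│· · · ♙ ♞ · · ·│4
3│♙ · · · · · · ·│3
2│♙ · ♙ · · ♙ ♙ ♙│2
1│♖ · ♗ ♕ · ♖ ♔ ·│1
  ─────────────────
  a b c d e f g h


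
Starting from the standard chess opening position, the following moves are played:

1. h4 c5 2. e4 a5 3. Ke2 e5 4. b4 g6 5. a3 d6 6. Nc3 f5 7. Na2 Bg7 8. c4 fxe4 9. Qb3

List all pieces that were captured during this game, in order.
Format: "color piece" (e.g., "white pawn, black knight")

Tracking captures:
  fxe4: captured white pawn

white pawn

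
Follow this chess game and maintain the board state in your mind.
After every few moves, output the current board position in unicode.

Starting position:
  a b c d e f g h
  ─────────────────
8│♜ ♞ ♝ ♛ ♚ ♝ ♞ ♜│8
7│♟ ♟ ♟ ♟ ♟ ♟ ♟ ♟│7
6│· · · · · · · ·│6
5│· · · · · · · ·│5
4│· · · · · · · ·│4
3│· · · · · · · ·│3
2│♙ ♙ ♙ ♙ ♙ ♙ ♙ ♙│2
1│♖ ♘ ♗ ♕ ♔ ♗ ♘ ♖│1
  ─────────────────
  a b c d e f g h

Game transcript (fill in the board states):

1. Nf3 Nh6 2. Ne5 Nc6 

  a b c d e f g h
  ─────────────────
8│♜ · ♝ ♛ ♚ ♝ · ♜│8
7│♟ ♟ ♟ ♟ ♟ ♟ ♟ ♟│7
6│· · ♞ · · · · ♞│6
5│· · · · ♘ · · ·│5
4│· · · · · · · ·│4
3│· · · · · · · ·│3
2│♙ ♙ ♙ ♙ ♙ ♙ ♙ ♙│2
1│♖ ♘ ♗ ♕ ♔ ♗ · ♖│1
  ─────────────────
  a b c d e f g h

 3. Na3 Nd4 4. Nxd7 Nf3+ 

  a b c d e f g h
  ─────────────────
8│♜ · ♝ ♛ ♚ ♝ · ♜│8
7│♟ ♟ ♟ ♘ ♟ ♟ ♟ ♟│7
6│· · · · · · · ♞│6
5│· · · · · · · ·│5
4│· · · · · · · ·│4
3│♘ · · · · ♞ · ·│3
2│♙ ♙ ♙ ♙ ♙ ♙ ♙ ♙│2
1│♖ · ♗ ♕ ♔ ♗ · ♖│1
  ─────────────────
  a b c d e f g h

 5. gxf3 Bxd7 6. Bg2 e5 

  a b c d e f g h
  ─────────────────
8│♜ · · ♛ ♚ ♝ · ♜│8
7│♟ ♟ ♟ ♝ · ♟ ♟ ♟│7
6│· · · · · · · ♞│6
5│· · · · ♟ · · ·│5
4│· · · · · · · ·│4
3│♘ · · · · ♙ · ·│3
2│♙ ♙ ♙ ♙ ♙ ♙ ♗ ♙│2
1│♖ · ♗ ♕ ♔ · · ♖│1
  ─────────────────
  a b c d e f g h

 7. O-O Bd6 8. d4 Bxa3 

  a b c d e f g h
  ─────────────────
8│♜ · · ♛ ♚ · · ♜│8
7│♟ ♟ ♟ ♝ · ♟ ♟ ♟│7
6│· · · · · · · ♞│6
5│· · · · ♟ · · ·│5
4│· · · ♙ · · · ·│4
3│♝ · · · · ♙ · ·│3
2│♙ ♙ ♙ · ♙ ♙ ♗ ♙│2
1│♖ · ♗ ♕ · ♖ ♔ ·│1
  ─────────────────
  a b c d e f g h

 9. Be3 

  a b c d e f g h
  ─────────────────
8│♜ · · ♛ ♚ · · ♜│8
7│♟ ♟ ♟ ♝ · ♟ ♟ ♟│7
6│· · · · · · · ♞│6
5│· · · · ♟ · · ·│5
4│· · · ♙ · · · ·│4
3│♝ · · · ♗ ♙ · ·│3
2│♙ ♙ ♙ · ♙ ♙ ♗ ♙│2
1│♖ · · ♕ · ♖ ♔ ·│1
  ─────────────────
  a b c d e f g h


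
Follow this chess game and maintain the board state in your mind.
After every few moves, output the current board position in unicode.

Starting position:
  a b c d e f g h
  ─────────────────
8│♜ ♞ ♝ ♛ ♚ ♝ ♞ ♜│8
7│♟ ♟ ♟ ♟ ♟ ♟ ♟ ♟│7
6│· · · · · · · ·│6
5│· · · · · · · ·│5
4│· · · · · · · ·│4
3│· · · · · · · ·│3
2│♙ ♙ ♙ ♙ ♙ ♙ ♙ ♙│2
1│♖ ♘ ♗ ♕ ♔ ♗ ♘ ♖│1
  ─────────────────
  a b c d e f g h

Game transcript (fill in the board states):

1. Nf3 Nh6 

  a b c d e f g h
  ─────────────────
8│♜ ♞ ♝ ♛ ♚ ♝ · ♜│8
7│♟ ♟ ♟ ♟ ♟ ♟ ♟ ♟│7
6│· · · · · · · ♞│6
5│· · · · · · · ·│5
4│· · · · · · · ·│4
3│· · · · · ♘ · ·│3
2│♙ ♙ ♙ ♙ ♙ ♙ ♙ ♙│2
1│♖ ♘ ♗ ♕ ♔ ♗ · ♖│1
  ─────────────────
  a b c d e f g h

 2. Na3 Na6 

  a b c d e f g h
  ─────────────────
8│♜ · ♝ ♛ ♚ ♝ · ♜│8
7│♟ ♟ ♟ ♟ ♟ ♟ ♟ ♟│7
6│♞ · · · · · · ♞│6
5│· · · · · · · ·│5
4│· · · · · · · ·│4
3│♘ · · · · ♘ · ·│3
2│♙ ♙ ♙ ♙ ♙ ♙ ♙ ♙│2
1│♖ · ♗ ♕ ♔ ♗ · ♖│1
  ─────────────────
  a b c d e f g h

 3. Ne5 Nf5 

  a b c d e f g h
  ─────────────────
8│♜ · ♝ ♛ ♚ ♝ · ♜│8
7│♟ ♟ ♟ ♟ ♟ ♟ ♟ ♟│7
6│♞ · · · · · · ·│6
5│· · · · ♘ ♞ · ·│5
4│· · · · · · · ·│4
3│♘ · · · · · · ·│3
2│♙ ♙ ♙ ♙ ♙ ♙ ♙ ♙│2
1│♖ · ♗ ♕ ♔ ♗ · ♖│1
  ─────────────────
  a b c d e f g h



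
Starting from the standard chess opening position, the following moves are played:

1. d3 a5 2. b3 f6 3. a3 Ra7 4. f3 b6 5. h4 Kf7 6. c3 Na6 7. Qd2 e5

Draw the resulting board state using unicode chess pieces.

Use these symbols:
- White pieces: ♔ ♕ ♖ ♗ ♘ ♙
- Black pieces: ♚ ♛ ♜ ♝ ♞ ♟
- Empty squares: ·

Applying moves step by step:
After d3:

♜ ♞ ♝ ♛ ♚ ♝ ♞ ♜
♟ ♟ ♟ ♟ ♟ ♟ ♟ ♟
· · · · · · · ·
· · · · · · · ·
· · · · · · · ·
· · · ♙ · · · ·
♙ ♙ ♙ · ♙ ♙ ♙ ♙
♖ ♘ ♗ ♕ ♔ ♗ ♘ ♖


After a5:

♜ ♞ ♝ ♛ ♚ ♝ ♞ ♜
· ♟ ♟ ♟ ♟ ♟ ♟ ♟
· · · · · · · ·
♟ · · · · · · ·
· · · · · · · ·
· · · ♙ · · · ·
♙ ♙ ♙ · ♙ ♙ ♙ ♙
♖ ♘ ♗ ♕ ♔ ♗ ♘ ♖


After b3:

♜ ♞ ♝ ♛ ♚ ♝ ♞ ♜
· ♟ ♟ ♟ ♟ ♟ ♟ ♟
· · · · · · · ·
♟ · · · · · · ·
· · · · · · · ·
· ♙ · ♙ · · · ·
♙ · ♙ · ♙ ♙ ♙ ♙
♖ ♘ ♗ ♕ ♔ ♗ ♘ ♖


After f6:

♜ ♞ ♝ ♛ ♚ ♝ ♞ ♜
· ♟ ♟ ♟ ♟ · ♟ ♟
· · · · · ♟ · ·
♟ · · · · · · ·
· · · · · · · ·
· ♙ · ♙ · · · ·
♙ · ♙ · ♙ ♙ ♙ ♙
♖ ♘ ♗ ♕ ♔ ♗ ♘ ♖


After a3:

♜ ♞ ♝ ♛ ♚ ♝ ♞ ♜
· ♟ ♟ ♟ ♟ · ♟ ♟
· · · · · ♟ · ·
♟ · · · · · · ·
· · · · · · · ·
♙ ♙ · ♙ · · · ·
· · ♙ · ♙ ♙ ♙ ♙
♖ ♘ ♗ ♕ ♔ ♗ ♘ ♖


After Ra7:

· ♞ ♝ ♛ ♚ ♝ ♞ ♜
♜ ♟ ♟ ♟ ♟ · ♟ ♟
· · · · · ♟ · ·
♟ · · · · · · ·
· · · · · · · ·
♙ ♙ · ♙ · · · ·
· · ♙ · ♙ ♙ ♙ ♙
♖ ♘ ♗ ♕ ♔ ♗ ♘ ♖


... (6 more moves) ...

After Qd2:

· · ♝ ♛ · ♝ ♞ ♜
♜ · ♟ ♟ ♟ ♚ ♟ ♟
♞ ♟ · · · ♟ · ·
♟ · · · · · · ·
· · · · · · · ♙
♙ ♙ ♙ ♙ · ♙ · ·
· · · ♕ ♙ · ♙ ·
♖ ♘ ♗ · ♔ ♗ ♘ ♖


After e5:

· · ♝ ♛ · ♝ ♞ ♜
♜ · ♟ ♟ · ♚ ♟ ♟
♞ ♟ · · · ♟ · ·
♟ · · · ♟ · · ·
· · · · · · · ♙
♙ ♙ ♙ ♙ · ♙ · ·
· · · ♕ ♙ · ♙ ·
♖ ♘ ♗ · ♔ ♗ ♘ ♖



  a b c d e f g h
  ─────────────────
8│· · ♝ ♛ · ♝ ♞ ♜│8
7│♜ · ♟ ♟ · ♚ ♟ ♟│7
6│♞ ♟ · · · ♟ · ·│6
5│♟ · · · ♟ · · ·│5
4│· · · · · · · ♙│4
3│♙ ♙ ♙ ♙ · ♙ · ·│3
2│· · · ♕ ♙ · ♙ ·│2
1│♖ ♘ ♗ · ♔ ♗ ♘ ♖│1
  ─────────────────
  a b c d e f g h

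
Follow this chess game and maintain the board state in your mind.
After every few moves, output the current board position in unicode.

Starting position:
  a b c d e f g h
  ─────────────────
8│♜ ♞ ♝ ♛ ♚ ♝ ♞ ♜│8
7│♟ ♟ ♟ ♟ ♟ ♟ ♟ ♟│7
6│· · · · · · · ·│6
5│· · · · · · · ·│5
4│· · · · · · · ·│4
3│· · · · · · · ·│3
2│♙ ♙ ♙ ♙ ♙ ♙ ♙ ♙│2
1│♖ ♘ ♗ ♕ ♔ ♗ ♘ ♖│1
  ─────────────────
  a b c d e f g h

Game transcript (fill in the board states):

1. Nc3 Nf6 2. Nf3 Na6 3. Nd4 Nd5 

  a b c d e f g h
  ─────────────────
8│♜ · ♝ ♛ ♚ ♝ · ♜│8
7│♟ ♟ ♟ ♟ ♟ ♟ ♟ ♟│7
6│♞ · · · · · · ·│6
5│· · · ♞ · · · ·│5
4│· · · ♘ · · · ·│4
3│· · ♘ · · · · ·│3
2│♙ ♙ ♙ ♙ ♙ ♙ ♙ ♙│2
1│♖ · ♗ ♕ ♔ ♗ · ♖│1
  ─────────────────
  a b c d e f g h

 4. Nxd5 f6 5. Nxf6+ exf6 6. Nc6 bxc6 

  a b c d e f g h
  ─────────────────
8│♜ · ♝ ♛ ♚ ♝ · ♜│8
7│♟ · ♟ ♟ · · ♟ ♟│7
6│♞ · ♟ · · ♟ · ·│6
5│· · · · · · · ·│5
4│· · · · · · · ·│4
3│· · · · · · · ·│3
2│♙ ♙ ♙ ♙ ♙ ♙ ♙ ♙│2
1│♖ · ♗ ♕ ♔ ♗ · ♖│1
  ─────────────────
  a b c d e f g h

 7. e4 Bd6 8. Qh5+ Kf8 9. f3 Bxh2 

  a b c d e f g h
  ─────────────────
8│♜ · ♝ ♛ · ♚ · ♜│8
7│♟ · ♟ ♟ · · ♟ ♟│7
6│♞ · ♟ · · ♟ · ·│6
5│· · · · · · · ♕│5
4│· · · · ♙ · · ·│4
3│· · · · · ♙ · ·│3
2│♙ ♙ ♙ ♙ · · ♙ ♝│2
1│♖ · ♗ · ♔ ♗ · ♖│1
  ─────────────────
  a b c d e f g h

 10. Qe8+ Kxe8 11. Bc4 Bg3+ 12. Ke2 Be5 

  a b c d e f g h
  ─────────────────
8│♜ · ♝ ♛ ♚ · · ♜│8
7│♟ · ♟ ♟ · · ♟ ♟│7
6│♞ · ♟ · · ♟ · ·│6
5│· · · · ♝ · · ·│5
4│· · ♗ · ♙ · · ·│4
3│· · · · · ♙ · ·│3
2│♙ ♙ ♙ ♙ ♔ · ♙ ·│2
1│♖ · ♗ · · · · ♖│1
  ─────────────────
  a b c d e f g h

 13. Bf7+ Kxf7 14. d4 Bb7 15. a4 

  a b c d e f g h
  ─────────────────
8│♜ · · ♛ · · · ♜│8
7│♟ ♝ ♟ ♟ · ♚ ♟ ♟│7
6│♞ · ♟ · · ♟ · ·│6
5│· · · · ♝ · · ·│5
4│♙ · · ♙ ♙ · · ·│4
3│· · · · · ♙ · ·│3
2│· ♙ ♙ · ♔ · ♙ ·│2
1│♖ · ♗ · · · · ♖│1
  ─────────────────
  a b c d e f g h


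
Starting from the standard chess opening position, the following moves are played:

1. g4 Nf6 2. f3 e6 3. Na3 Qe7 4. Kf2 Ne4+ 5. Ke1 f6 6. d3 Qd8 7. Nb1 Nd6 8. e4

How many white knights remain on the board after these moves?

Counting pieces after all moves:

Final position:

  a b c d e f g h
  ─────────────────
8│♜ ♞ ♝ ♛ ♚ ♝ · ♜│8
7│♟ ♟ ♟ ♟ · · ♟ ♟│7
6│· · · ♞ ♟ ♟ · ·│6
5│· · · · · · · ·│5
4│· · · · ♙ · ♙ ·│4
3│· · · ♙ · ♙ · ·│3
2│♙ ♙ ♙ · · · · ♙│2
1│♖ ♘ ♗ ♕ ♔ ♗ ♘ ♖│1
  ─────────────────
  a b c d e f g h


2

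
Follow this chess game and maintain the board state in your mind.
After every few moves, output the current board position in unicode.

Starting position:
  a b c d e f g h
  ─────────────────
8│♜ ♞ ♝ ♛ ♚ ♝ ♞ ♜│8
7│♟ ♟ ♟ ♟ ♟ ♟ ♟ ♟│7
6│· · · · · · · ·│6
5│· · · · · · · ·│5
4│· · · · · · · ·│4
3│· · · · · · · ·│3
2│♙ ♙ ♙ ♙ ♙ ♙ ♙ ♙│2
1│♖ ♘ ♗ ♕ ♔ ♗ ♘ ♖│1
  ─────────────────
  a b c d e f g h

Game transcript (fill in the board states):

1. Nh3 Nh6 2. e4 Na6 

  a b c d e f g h
  ─────────────────
8│♜ · ♝ ♛ ♚ ♝ · ♜│8
7│♟ ♟ ♟ ♟ ♟ ♟ ♟ ♟│7
6│♞ · · · · · · ♞│6
5│· · · · · · · ·│5
4│· · · · ♙ · · ·│4
3│· · · · · · · ♘│3
2│♙ ♙ ♙ ♙ · ♙ ♙ ♙│2
1│♖ ♘ ♗ ♕ ♔ ♗ · ♖│1
  ─────────────────
  a b c d e f g h

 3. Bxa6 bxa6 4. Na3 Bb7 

  a b c d e f g h
  ─────────────────
8│♜ · · ♛ ♚ ♝ · ♜│8
7│♟ ♝ ♟ ♟ ♟ ♟ ♟ ♟│7
6│♟ · · · · · · ♞│6
5│· · · · · · · ·│5
4│· · · · ♙ · · ·│4
3│♘ · · · · · · ♘│3
2│♙ ♙ ♙ ♙ · ♙ ♙ ♙│2
1│♖ · ♗ ♕ ♔ · · ♖│1
  ─────────────────
  a b c d e f g h

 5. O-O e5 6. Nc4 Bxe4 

  a b c d e f g h
  ─────────────────
8│♜ · · ♛ ♚ ♝ · ♜│8
7│♟ · ♟ ♟ · ♟ ♟ ♟│7
6│♟ · · · · · · ♞│6
5│· · · · ♟ · · ·│5
4│· · ♘ · ♝ · · ·│4
3│· · · · · · · ♘│3
2│♙ ♙ ♙ ♙ · ♙ ♙ ♙│2
1│♖ · ♗ ♕ · ♖ ♔ ·│1
  ─────────────────
  a b c d e f g h

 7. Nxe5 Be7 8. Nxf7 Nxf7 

  a b c d e f g h
  ─────────────────
8│♜ · · ♛ ♚ · · ♜│8
7│♟ · ♟ ♟ ♝ ♞ ♟ ♟│7
6│♟ · · · · · · ·│6
5│· · · · · · · ·│5
4│· · · · ♝ · · ·│4
3│· · · · · · · ♘│3
2│♙ ♙ ♙ ♙ · ♙ ♙ ♙│2
1│♖ · ♗ ♕ · ♖ ♔ ·│1
  ─────────────────
  a b c d e f g h

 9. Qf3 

  a b c d e f g h
  ─────────────────
8│♜ · · ♛ ♚ · · ♜│8
7│♟ · ♟ ♟ ♝ ♞ ♟ ♟│7
6│♟ · · · · · · ·│6
5│· · · · · · · ·│5
4│· · · · ♝ · · ·│4
3│· · · · · ♕ · ♘│3
2│♙ ♙ ♙ ♙ · ♙ ♙ ♙│2
1│♖ · ♗ · · ♖ ♔ ·│1
  ─────────────────
  a b c d e f g h


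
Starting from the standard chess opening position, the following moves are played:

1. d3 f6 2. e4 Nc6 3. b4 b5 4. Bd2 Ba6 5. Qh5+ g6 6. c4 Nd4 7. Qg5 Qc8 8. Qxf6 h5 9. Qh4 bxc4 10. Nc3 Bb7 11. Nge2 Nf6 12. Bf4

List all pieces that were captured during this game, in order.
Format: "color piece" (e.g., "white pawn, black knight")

Tracking captures:
  Qxf6: captured black pawn
  bxc4: captured white pawn

black pawn, white pawn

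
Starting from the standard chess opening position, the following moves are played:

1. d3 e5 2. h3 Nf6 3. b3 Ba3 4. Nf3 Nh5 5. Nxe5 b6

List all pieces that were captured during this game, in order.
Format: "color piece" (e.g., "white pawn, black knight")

Tracking captures:
  Nxe5: captured black pawn

black pawn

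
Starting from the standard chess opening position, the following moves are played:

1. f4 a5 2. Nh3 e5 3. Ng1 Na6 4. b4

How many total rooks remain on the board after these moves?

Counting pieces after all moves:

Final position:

  a b c d e f g h
  ─────────────────
8│♜ · ♝ ♛ ♚ ♝ ♞ ♜│8
7│· ♟ ♟ ♟ · ♟ ♟ ♟│7
6│♞ · · · · · · ·│6
5│♟ · · · ♟ · · ·│5
4│· ♙ · · · ♙ · ·│4
3│· · · · · · · ·│3
2│♙ · ♙ ♙ ♙ · ♙ ♙│2
1│♖ ♘ ♗ ♕ ♔ ♗ ♘ ♖│1
  ─────────────────
  a b c d e f g h


4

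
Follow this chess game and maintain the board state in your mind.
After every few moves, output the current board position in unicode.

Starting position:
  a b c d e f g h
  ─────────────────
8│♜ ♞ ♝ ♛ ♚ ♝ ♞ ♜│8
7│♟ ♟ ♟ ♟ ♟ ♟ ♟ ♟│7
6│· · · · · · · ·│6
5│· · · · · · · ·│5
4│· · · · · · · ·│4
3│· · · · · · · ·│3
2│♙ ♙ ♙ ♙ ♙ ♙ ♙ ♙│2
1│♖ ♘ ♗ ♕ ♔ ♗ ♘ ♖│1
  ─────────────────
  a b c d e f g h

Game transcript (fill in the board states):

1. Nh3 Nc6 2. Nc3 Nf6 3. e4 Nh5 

  a b c d e f g h
  ─────────────────
8│♜ · ♝ ♛ ♚ ♝ · ♜│8
7│♟ ♟ ♟ ♟ ♟ ♟ ♟ ♟│7
6│· · ♞ · · · · ·│6
5│· · · · · · · ♞│5
4│· · · · ♙ · · ·│4
3│· · ♘ · · · · ♘│3
2│♙ ♙ ♙ ♙ · ♙ ♙ ♙│2
1│♖ · ♗ ♕ ♔ ♗ · ♖│1
  ─────────────────
  a b c d e f g h

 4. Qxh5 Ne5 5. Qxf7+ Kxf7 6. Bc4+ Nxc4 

  a b c d e f g h
  ─────────────────
8│♜ · ♝ ♛ · ♝ · ♜│8
7│♟ ♟ ♟ ♟ ♟ ♚ ♟ ♟│7
6│· · · · · · · ·│6
5│· · · · · · · ·│5
4│· · ♞ · ♙ · · ·│4
3│· · ♘ · · · · ♘│3
2│♙ ♙ ♙ ♙ · ♙ ♙ ♙│2
1│♖ · ♗ · ♔ · · ♖│1
  ─────────────────
  a b c d e f g h

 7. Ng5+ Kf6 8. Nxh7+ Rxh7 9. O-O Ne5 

  a b c d e f g h
  ─────────────────
8│♜ · ♝ ♛ · ♝ · ·│8
7│♟ ♟ ♟ ♟ ♟ · ♟ ♜│7
6│· · · · · ♚ · ·│6
5│· · · · ♞ · · ·│5
4│· · · · ♙ · · ·│4
3│· · ♘ · · · · ·│3
2│♙ ♙ ♙ ♙ · ♙ ♙ ♙│2
1│♖ · ♗ · · ♖ ♔ ·│1
  ─────────────────
  a b c d e f g h

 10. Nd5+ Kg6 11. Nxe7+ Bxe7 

  a b c d e f g h
  ─────────────────
8│♜ · ♝ ♛ · · · ·│8
7│♟ ♟ ♟ ♟ ♝ · ♟ ♜│7
6│· · · · · · ♚ ·│6
5│· · · · ♞ · · ·│5
4│· · · · ♙ · · ·│4
3│· · · · · · · ·│3
2│♙ ♙ ♙ ♙ · ♙ ♙ ♙│2
1│♖ · ♗ · · ♖ ♔ ·│1
  ─────────────────
  a b c d e f g h


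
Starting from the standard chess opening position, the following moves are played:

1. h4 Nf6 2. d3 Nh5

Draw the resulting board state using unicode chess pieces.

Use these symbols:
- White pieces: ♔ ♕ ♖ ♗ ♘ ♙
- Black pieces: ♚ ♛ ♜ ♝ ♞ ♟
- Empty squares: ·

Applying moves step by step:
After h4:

♜ ♞ ♝ ♛ ♚ ♝ ♞ ♜
♟ ♟ ♟ ♟ ♟ ♟ ♟ ♟
· · · · · · · ·
· · · · · · · ·
· · · · · · · ♙
· · · · · · · ·
♙ ♙ ♙ ♙ ♙ ♙ ♙ ·
♖ ♘ ♗ ♕ ♔ ♗ ♘ ♖


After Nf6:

♜ ♞ ♝ ♛ ♚ ♝ · ♜
♟ ♟ ♟ ♟ ♟ ♟ ♟ ♟
· · · · · ♞ · ·
· · · · · · · ·
· · · · · · · ♙
· · · · · · · ·
♙ ♙ ♙ ♙ ♙ ♙ ♙ ·
♖ ♘ ♗ ♕ ♔ ♗ ♘ ♖


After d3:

♜ ♞ ♝ ♛ ♚ ♝ · ♜
♟ ♟ ♟ ♟ ♟ ♟ ♟ ♟
· · · · · ♞ · ·
· · · · · · · ·
· · · · · · · ♙
· · · ♙ · · · ·
♙ ♙ ♙ · ♙ ♙ ♙ ·
♖ ♘ ♗ ♕ ♔ ♗ ♘ ♖


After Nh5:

♜ ♞ ♝ ♛ ♚ ♝ · ♜
♟ ♟ ♟ ♟ ♟ ♟ ♟ ♟
· · · · · · · ·
· · · · · · · ♞
· · · · · · · ♙
· · · ♙ · · · ·
♙ ♙ ♙ · ♙ ♙ ♙ ·
♖ ♘ ♗ ♕ ♔ ♗ ♘ ♖



  a b c d e f g h
  ─────────────────
8│♜ ♞ ♝ ♛ ♚ ♝ · ♜│8
7│♟ ♟ ♟ ♟ ♟ ♟ ♟ ♟│7
6│· · · · · · · ·│6
5│· · · · · · · ♞│5
4│· · · · · · · ♙│4
3│· · · ♙ · · · ·│3
2│♙ ♙ ♙ · ♙ ♙ ♙ ·│2
1│♖ ♘ ♗ ♕ ♔ ♗ ♘ ♖│1
  ─────────────────
  a b c d e f g h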